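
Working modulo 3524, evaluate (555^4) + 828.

733

(555)^4 ≡ 3429 (mod 3524)
3429 + 828 = 4257 ≡ 733 (mod 3524)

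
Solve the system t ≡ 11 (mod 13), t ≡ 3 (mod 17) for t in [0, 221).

37

13⁻¹ mod 17: 13*4 ≡ 1 (mod 17), so 13⁻¹ ≡ 4.
t = 11 + 13*((3 − 11)*4 mod 17) = 11 + 13*2 = 37.
Check: 37 mod 13 = 11, 37 mod 17 = 3. ✓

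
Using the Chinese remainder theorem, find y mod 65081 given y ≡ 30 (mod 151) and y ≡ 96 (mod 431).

1389

151⁻¹ mod 431: 151*294 ≡ 1 (mod 431), so 151⁻¹ ≡ 294.
y = 30 + 151*((96 − 30)*294 mod 431) = 30 + 151*9 = 1389.
Check: 1389 mod 151 = 30, 1389 mod 431 = 96. ✓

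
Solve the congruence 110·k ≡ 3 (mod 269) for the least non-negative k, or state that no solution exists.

203

gcd(110, 269) = 1, so a unique solution mod 269 exists.
110⁻¹ ≡ 247 (mod 269).
k ≡ 247·3 ≡ 203 (mod 269).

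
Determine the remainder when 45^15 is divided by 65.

45^1 ≡ 45 (mod 65)
45^2 ≡ 45^2 = 2025 ≡ 10 (mod 65)
45^4 ≡ 10^2 = 100 ≡ 35 (mod 65)
45^8 ≡ 35^2 = 1225 ≡ 55 (mod 65)
45^15 = 45^8 · 45^4 · 45^2 · 45^1 ≡ 55 · 35 · 10 · 45 (mod 65).
Accumulate the product:
55 · 35 = 1925 ≡ 40
40 · 10 = 400 ≡ 10
10 · 45 = 450 ≡ 60

60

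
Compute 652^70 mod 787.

652^1 ≡ 652 (mod 787)
652^2 ≡ 652^2 = 425104 ≡ 124 (mod 787)
652^4 ≡ 124^2 = 15376 ≡ 423 (mod 787)
652^8 ≡ 423^2 = 178929 ≡ 280 (mod 787)
652^16 ≡ 280^2 = 78400 ≡ 487 (mod 787)
652^32 ≡ 487^2 = 237169 ≡ 282 (mod 787)
652^64 ≡ 282^2 = 79524 ≡ 37 (mod 787)
652^70 = 652^64 × 652^4 × 652^2 ≡ 37 × 423 × 124 (mod 787).
Accumulate the product:
37 × 423 = 15651 ≡ 698
698 × 124 = 86552 ≡ 769

769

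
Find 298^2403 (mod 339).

139

Compute successive squares:
2403 in binary is 100101100011, i.e. 2403 = 2048 + 256 + 64 + 32 + 2 + 1.
298^1 ≡ 298 (mod 339)
298^2 ≡ 298^2 = 88804 ≡ 325 (mod 339)
298^4 ≡ 325^2 = 105625 ≡ 196 (mod 339)
298^8 ≡ 196^2 = 38416 ≡ 109 (mod 339)
298^16 ≡ 109^2 = 11881 ≡ 16 (mod 339)
298^32 ≡ 16^2 = 256 (mod 339)
298^64 ≡ 256^2 = 65536 ≡ 109 (mod 339)
298^128 ≡ 109^2 = 11881 ≡ 16 (mod 339)
298^256 ≡ 16^2 = 256 (mod 339)
298^512 ≡ 256^2 = 65536 ≡ 109 (mod 339)
298^1024 ≡ 109^2 = 11881 ≡ 16 (mod 339)
298^2048 ≡ 16^2 = 256 (mod 339)
298^2403 = 298^2048 × 298^256 × 298^64 × 298^32 × 298^2 × 298^1 ≡ 256 × 256 × 109 × 256 × 325 × 298 (mod 339).
Accumulate the product:
256 × 256 = 65536 ≡ 109
109 × 109 = 11881 ≡ 16
16 × 256 = 4096 ≡ 28
28 × 325 = 9100 ≡ 286
286 × 298 = 85228 ≡ 139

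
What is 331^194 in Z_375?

46

194 in binary is 11000010, i.e. 194 = 128 + 64 + 2.
331^1 ≡ 331 (mod 375)
331^2 ≡ 331^2 = 109561 ≡ 61 (mod 375)
331^4 ≡ 61^2 = 3721 ≡ 346 (mod 375)
331^8 ≡ 346^2 = 119716 ≡ 91 (mod 375)
331^16 ≡ 91^2 = 8281 ≡ 31 (mod 375)
331^32 ≡ 31^2 = 961 ≡ 211 (mod 375)
331^64 ≡ 211^2 = 44521 ≡ 271 (mod 375)
331^128 ≡ 271^2 = 73441 ≡ 316 (mod 375)
331^194 = 331^128 · 331^64 · 331^2 ≡ 316 · 271 · 61 (mod 375).
Accumulate the product:
316 · 271 = 85636 ≡ 136
136 · 61 = 8296 ≡ 46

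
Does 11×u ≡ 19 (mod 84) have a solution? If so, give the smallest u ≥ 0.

gcd(11, 84) = 1, so a unique solution mod 84 exists.
11⁻¹ ≡ 23 (mod 84).
u ≡ 23×19 ≡ 17 (mod 84).

17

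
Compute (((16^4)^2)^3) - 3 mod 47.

13

(16)^4 ≡ 18 (mod 47)
(18)^2 ≡ 42 (mod 47)
(42)^3 ≡ 16 (mod 47)
16 - 3 = 13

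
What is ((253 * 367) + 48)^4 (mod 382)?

253 * 367 = 92851 ≡ 25 (mod 382)
25 + 48 = 73
(73)^4 ≡ 361 (mod 382)

361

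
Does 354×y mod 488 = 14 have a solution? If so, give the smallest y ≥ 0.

gcd(354, 488) = 2, and 2 | 14, so solutions exist.
Divide through by 2: 177×y = 7 (mod 244).
177⁻¹ ≡ 193 (mod 244).
y ≡ 193×7 ≡ 131 (mod 244).
The smallest non-negative solution is y = 131.

131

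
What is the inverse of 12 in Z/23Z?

2

By the extended Euclidean algorithm:
23 = 1*12 + 11
12 = 1*11 + 1
11 = 11*1 + 0
gcd(12, 23) = 1, so the inverse exists.
Back-substitute for 1:
1 = 1*12 − 1*11
  = −1*23 + 2*12
So 12⁻¹ ≡ 2 (mod 23).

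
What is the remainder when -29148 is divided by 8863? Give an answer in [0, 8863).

-29148 = -4×8863 + 6304, so -29148 ≡ 6304 (mod 8863).

6304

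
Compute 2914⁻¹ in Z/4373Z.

3279

Apply the Euclidean algorithm and back-substitute:
4373 = 1*2914 + 1459
2914 = 1*1459 + 1455
1459 = 1*1455 + 4
1455 = 363*4 + 3
4 = 1*3 + 1
3 = 3*1 + 0
gcd(2914, 4373) = 1, so the inverse exists.
Bézout: 1 = 729*4373 − 1094*2914.
So 2914⁻¹ ≡ −1094 ≡ 3279 (mod 4373).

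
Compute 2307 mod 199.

2307 = 11·199 + 118, so 2307 ≡ 118 (mod 199).

118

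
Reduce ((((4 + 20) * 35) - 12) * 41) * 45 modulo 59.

32

4 + 20 = 24
24 * 35 = 840 ≡ 14 (mod 59)
14 - 12 = 2
2 * 41 = 82 ≡ 23 (mod 59)
23 * 45 = 1035 ≡ 32 (mod 59)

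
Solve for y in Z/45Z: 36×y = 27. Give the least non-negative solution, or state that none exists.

2

gcd(36, 45) = 9, and 9 | 27, so solutions exist.
Divide through by 9: 4×y = 3 (mod 5).
4⁻¹ ≡ 4 (mod 5).
y ≡ 4×3 ≡ 2 (mod 5).
The smallest non-negative solution is y = 2.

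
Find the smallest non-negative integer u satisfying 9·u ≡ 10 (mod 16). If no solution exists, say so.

gcd(9, 16) = 1, so a unique solution mod 16 exists.
9⁻¹ ≡ 9 (mod 16).
u ≡ 9·10 ≡ 10 (mod 16).

10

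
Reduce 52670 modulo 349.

320

52670 = 150×349 + 320, so 52670 ≡ 320 (mod 349).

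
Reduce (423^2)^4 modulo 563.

(423)^2 ≡ 458 (mod 563)
(458)^4 ≡ 51 (mod 563)

51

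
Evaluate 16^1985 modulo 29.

1985 in binary is 11111000001, i.e. 1985 = 1024 + 512 + 256 + 128 + 64 + 1.
16^1 ≡ 16 (mod 29)
16^2 ≡ 16^2 = 256 ≡ 24 (mod 29)
16^4 ≡ 24^2 = 576 ≡ 25 (mod 29)
16^8 ≡ 25^2 = 625 ≡ 16 (mod 29)
16^16 ≡ 16^2 = 256 ≡ 24 (mod 29)
16^32 ≡ 24^2 = 576 ≡ 25 (mod 29)
16^64 ≡ 25^2 = 625 ≡ 16 (mod 29)
16^128 ≡ 16^2 = 256 ≡ 24 (mod 29)
16^256 ≡ 24^2 = 576 ≡ 25 (mod 29)
16^512 ≡ 25^2 = 625 ≡ 16 (mod 29)
16^1024 ≡ 16^2 = 256 ≡ 24 (mod 29)
16^1985 = 16^1024 · 16^512 · 16^256 · 16^128 · 16^64 · 16^1 ≡ 24 · 16 · 25 · 24 · 16 · 16 (mod 29).
Accumulate the product:
24 · 16 = 384 ≡ 7
7 · 25 = 175 ≡ 1
1 · 24 = 24
24 · 16 = 384 ≡ 7
7 · 16 = 112 ≡ 25

25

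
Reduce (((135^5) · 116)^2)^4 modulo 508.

52

(135)^5 ≡ 383 (mod 508)
383 · 116 = 44428 ≡ 232 (mod 508)
(232)^2 ≡ 484 (mod 508)
(484)^4 ≡ 52 (mod 508)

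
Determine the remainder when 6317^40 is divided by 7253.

5187

40 in binary is 101000, i.e. 40 = 32 + 8.
6317^1 ≡ 6317 (mod 7253)
6317^2 ≡ 6317^2 = 39904489 ≡ 5736 (mod 7253)
6317^4 ≡ 5736^2 = 32901696 ≡ 2088 (mod 7253)
6317^8 ≡ 2088^2 = 4359744 ≡ 691 (mod 7253)
6317^16 ≡ 691^2 = 477481 ≡ 6036 (mod 7253)
6317^32 ≡ 6036^2 = 36433296 ≡ 1477 (mod 7253)
6317^40 = 6317^32 × 6317^8 ≡ 1477 × 691 (mod 7253).
1477 × 691 = 1020607 ≡ 5187 (mod 7253).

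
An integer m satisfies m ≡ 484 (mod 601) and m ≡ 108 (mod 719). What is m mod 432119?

427194

601⁻¹ mod 719: 601*262 ≡ 1 (mod 719), so 601⁻¹ ≡ 262.
m = 484 + 601*((108 − 484)*262 mod 719) = 484 + 601*710 = 427194.
Check: 427194 mod 601 = 484, 427194 mod 719 = 108. ✓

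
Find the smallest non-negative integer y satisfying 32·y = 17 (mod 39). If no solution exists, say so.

31

gcd(32, 39) = 1, so a unique solution mod 39 exists.
32⁻¹ ≡ 11 (mod 39).
y ≡ 11·17 ≡ 31 (mod 39).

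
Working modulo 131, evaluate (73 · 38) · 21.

90

73 · 38 = 2774 ≡ 23 (mod 131)
23 · 21 = 483 ≡ 90 (mod 131)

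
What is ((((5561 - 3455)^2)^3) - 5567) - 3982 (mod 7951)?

2545

5561 - 3455 = 2106
(2106)^2 ≡ 6529 (mod 7951)
(6529)^3 ≡ 4143 (mod 7951)
4143 - 5567 = -1424 ≡ 6527 (mod 7951)
6527 - 3982 = 2545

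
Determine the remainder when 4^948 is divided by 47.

Compute successive squares:
948 in binary is 1110110100, i.e. 948 = 512 + 256 + 128 + 32 + 16 + 4.
4^1 ≡ 4 (mod 47)
4^2 ≡ 4^2 = 16 (mod 47)
4^4 ≡ 16^2 = 256 ≡ 21 (mod 47)
4^8 ≡ 21^2 = 441 ≡ 18 (mod 47)
4^16 ≡ 18^2 = 324 ≡ 42 (mod 47)
4^32 ≡ 42^2 = 1764 ≡ 25 (mod 47)
4^64 ≡ 25^2 = 625 ≡ 14 (mod 47)
4^128 ≡ 14^2 = 196 ≡ 8 (mod 47)
4^256 ≡ 8^2 = 64 ≡ 17 (mod 47)
4^512 ≡ 17^2 = 289 ≡ 7 (mod 47)
4^948 = 4^512 × 4^256 × 4^128 × 4^32 × 4^16 × 4^4 ≡ 7 × 17 × 8 × 25 × 42 × 21 (mod 47).
Accumulate the product:
7 × 17 = 119 ≡ 25
25 × 8 = 200 ≡ 12
12 × 25 = 300 ≡ 18
18 × 42 = 756 ≡ 4
4 × 21 = 84 ≡ 37

37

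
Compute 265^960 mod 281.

59

Compute successive squares:
265^1 ≡ 265 (mod 281)
265^2 ≡ 265^2 = 70225 ≡ 256 (mod 281)
265^4 ≡ 256^2 = 65536 ≡ 63 (mod 281)
265^8 ≡ 63^2 = 3969 ≡ 35 (mod 281)
265^16 ≡ 35^2 = 1225 ≡ 101 (mod 281)
265^32 ≡ 101^2 = 10201 ≡ 85 (mod 281)
265^64 ≡ 85^2 = 7225 ≡ 200 (mod 281)
265^128 ≡ 200^2 = 40000 ≡ 98 (mod 281)
265^256 ≡ 98^2 = 9604 ≡ 50 (mod 281)
265^512 ≡ 50^2 = 2500 ≡ 252 (mod 281)
265^960 = 265^512 * 265^256 * 265^128 * 265^64 ≡ 252 * 50 * 98 * 200 (mod 281).
Accumulate the product:
252 * 50 = 12600 ≡ 236
236 * 98 = 23128 ≡ 86
86 * 200 = 17200 ≡ 59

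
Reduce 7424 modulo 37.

7424 = 200·37 + 24, so 7424 ≡ 24 (mod 37).

24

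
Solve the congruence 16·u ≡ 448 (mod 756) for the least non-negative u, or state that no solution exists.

gcd(16, 756) = 4, and 4 | 448, so solutions exist.
Divide through by 4: 4·u ≡ 112 mod 189.
4⁻¹ ≡ 142 (mod 189).
u ≡ 142·112 ≡ 28 (mod 189).
The smallest non-negative solution is u = 28.

28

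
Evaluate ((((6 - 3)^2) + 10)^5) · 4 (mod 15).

1

6 - 3 = 3
(3)^2 ≡ 9 (mod 15)
9 + 10 = 19 ≡ 4 (mod 15)
(4)^5 ≡ 4 (mod 15)
4 · 4 = 16 ≡ 1 (mod 15)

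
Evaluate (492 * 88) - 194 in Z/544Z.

492 * 88 = 43296 ≡ 320 (mod 544)
320 - 194 = 126

126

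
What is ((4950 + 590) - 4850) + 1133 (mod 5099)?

4950 + 590 = 5540 ≡ 441 (mod 5099)
441 - 4850 = -4409 ≡ 690 (mod 5099)
690 + 1133 = 1823

1823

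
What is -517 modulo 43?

-517 = -13×43 + 42, so -517 ≡ 42 (mod 43).

42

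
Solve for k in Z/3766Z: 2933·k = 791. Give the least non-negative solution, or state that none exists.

gcd(2933, 3766) = 7, and 7 | 791, so solutions exist.
Divide through by 7: 419·k mod 538 = 113.
419⁻¹ ≡ 217 (mod 538).
k ≡ 217·113 ≡ 311 (mod 538).
The smallest non-negative solution is k = 311.

311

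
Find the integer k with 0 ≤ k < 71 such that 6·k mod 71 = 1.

12

Run the extended Euclidean algorithm:
71 = 11×6 + 5
6 = 1×5 + 1
5 = 5×1 + 0
gcd(6, 71) = 1, so the inverse exists.
Bézout: 1 = −1×71 + 12×6.
So 6⁻¹ ≡ 12 (mod 71).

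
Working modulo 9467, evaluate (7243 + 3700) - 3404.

7243 + 3700 = 10943 ≡ 1476 (mod 9467)
1476 - 3404 = -1928 ≡ 7539 (mod 9467)

7539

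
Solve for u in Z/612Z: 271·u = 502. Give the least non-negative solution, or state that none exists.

178

gcd(271, 612) = 1, so a unique solution mod 612 exists.
271⁻¹ ≡ 271 (mod 612).
u ≡ 271·502 ≡ 178 (mod 612).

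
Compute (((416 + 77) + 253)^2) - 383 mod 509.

416 + 77 = 493
493 + 253 = 746 ≡ 237 (mod 509)
(237)^2 ≡ 179 (mod 509)
179 - 383 = -204 ≡ 305 (mod 509)

305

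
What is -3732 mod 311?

0

-3732 = -12*311 + 0, so -3732 ≡ 0 (mod 311).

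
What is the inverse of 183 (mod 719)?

By the extended Euclidean algorithm:
719 = 3·183 + 170
183 = 1·170 + 13
170 = 13·13 + 1
13 = 13·1 + 0
gcd(183, 719) = 1, so the inverse exists.
Back-substitute for 1:
1 = 1·170 − 13·13
  = −13·183 + 14·170
  = 14·719 − 55·183
So 183⁻¹ ≡ −55 ≡ 664 (mod 719).

664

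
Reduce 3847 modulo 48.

7

3847 = 80×48 + 7, so 3847 ≡ 7 (mod 48).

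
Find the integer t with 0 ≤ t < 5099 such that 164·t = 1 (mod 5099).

5099 = 31·164 + 15
164 = 10·15 + 14
15 = 1·14 + 1
14 = 14·1 + 0
gcd(164, 5099) = 1, so the inverse exists.
Bézout: 1 = 11·5099 − 342·164.
So 164⁻¹ ≡ −342 ≡ 4757 (mod 5099).

4757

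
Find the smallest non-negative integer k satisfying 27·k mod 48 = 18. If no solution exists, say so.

6

gcd(27, 48) = 3, and 3 | 18, so solutions exist.
Divide through by 3: 9·k ≡ 6 (mod 16).
9⁻¹ ≡ 9 (mod 16).
k ≡ 9·6 ≡ 6 (mod 16).
The smallest non-negative solution is k = 6.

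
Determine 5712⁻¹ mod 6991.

1607

Apply the Euclidean algorithm and back-substitute:
6991 = 1*5712 + 1279
5712 = 4*1279 + 596
1279 = 2*596 + 87
596 = 6*87 + 74
87 = 1*74 + 13
74 = 5*13 + 9
13 = 1*9 + 4
9 = 2*4 + 1
4 = 4*1 + 0
gcd(5712, 6991) = 1, so the inverse exists.
Back-substitute for 1:
1 = 1*9 − 2*4
  = −2*13 + 3*9
  = 3*74 − 17*13
  = −17*87 + 20*74
  = 20*596 − 137*87
  = −137*1279 + 294*596
  = 294*5712 − 1313*1279
  = −1313*6991 + 1607*5712
So 5712⁻¹ ≡ 1607 (mod 6991).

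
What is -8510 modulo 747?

-8510 = -12·747 + 454, so -8510 ≡ 454 (mod 747).

454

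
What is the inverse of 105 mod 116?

21

116 = 1*105 + 11
105 = 9*11 + 6
11 = 1*6 + 5
6 = 1*5 + 1
5 = 5*1 + 0
gcd(105, 116) = 1, so the inverse exists.
Back-substitute for 1:
1 = 1*6 − 1*5
  = −1*11 + 2*6
  = 2*105 − 19*11
  = −19*116 + 21*105
So 105⁻¹ ≡ 21 (mod 116).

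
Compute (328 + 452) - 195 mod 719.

328 + 452 = 780 ≡ 61 (mod 719)
61 - 195 = -134 ≡ 585 (mod 719)

585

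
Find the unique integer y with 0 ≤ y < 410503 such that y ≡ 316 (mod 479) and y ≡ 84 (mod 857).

246043

479⁻¹ mod 857: 479·297 ≡ 1 (mod 857), so 479⁻¹ ≡ 297.
y = 316 + 479·((84 − 316)·297 mod 857) = 316 + 479·513 = 246043.
Check: 246043 mod 479 = 316, 246043 mod 857 = 84. ✓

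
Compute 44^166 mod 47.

Using repeated squaring:
44^1 ≡ 44 (mod 47)
44^2 ≡ 44^2 = 1936 ≡ 9 (mod 47)
44^4 ≡ 9^2 = 81 ≡ 34 (mod 47)
44^8 ≡ 34^2 = 1156 ≡ 28 (mod 47)
44^16 ≡ 28^2 = 784 ≡ 32 (mod 47)
44^32 ≡ 32^2 = 1024 ≡ 37 (mod 47)
44^64 ≡ 37^2 = 1369 ≡ 6 (mod 47)
44^128 ≡ 6^2 = 36 (mod 47)
44^166 = 44^128 · 44^32 · 44^4 · 44^2 ≡ 36 · 37 · 34 · 9 (mod 47).
Accumulate the product:
36 · 37 = 1332 ≡ 16
16 · 34 = 544 ≡ 27
27 · 9 = 243 ≡ 8

8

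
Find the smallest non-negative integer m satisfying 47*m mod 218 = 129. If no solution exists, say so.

179

gcd(47, 218) = 1, so a unique solution mod 218 exists.
47⁻¹ ≡ 167 (mod 218).
m ≡ 167*129 ≡ 179 (mod 218).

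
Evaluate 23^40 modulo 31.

1

40 in binary is 101000, i.e. 40 = 32 + 8.
23^1 ≡ 23 (mod 31)
23^2 ≡ 23^2 = 529 ≡ 2 (mod 31)
23^4 ≡ 2^2 = 4 (mod 31)
23^8 ≡ 4^2 = 16 (mod 31)
23^16 ≡ 16^2 = 256 ≡ 8 (mod 31)
23^32 ≡ 8^2 = 64 ≡ 2 (mod 31)
23^40 = 23^32 * 23^8 ≡ 2 * 16 (mod 31).
2 * 16 = 32 ≡ 1 (mod 31).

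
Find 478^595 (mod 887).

491

By square-and-multiply:
478^1 ≡ 478 (mod 887)
478^2 ≡ 478^2 = 228484 ≡ 525 (mod 887)
478^4 ≡ 525^2 = 275625 ≡ 655 (mod 887)
478^8 ≡ 655^2 = 429025 ≡ 604 (mod 887)
478^16 ≡ 604^2 = 364816 ≡ 259 (mod 887)
478^32 ≡ 259^2 = 67081 ≡ 556 (mod 887)
478^64 ≡ 556^2 = 309136 ≡ 460 (mod 887)
478^128 ≡ 460^2 = 211600 ≡ 494 (mod 887)
478^256 ≡ 494^2 = 244036 ≡ 111 (mod 887)
478^512 ≡ 111^2 = 12321 ≡ 790 (mod 887)
478^595 = 478^512 * 478^64 * 478^16 * 478^2 * 478^1 ≡ 790 * 460 * 259 * 525 * 478 (mod 887).
Accumulate the product:
790 * 460 = 363400 ≡ 617
617 * 259 = 159803 ≡ 143
143 * 525 = 75075 ≡ 567
567 * 478 = 271026 ≡ 491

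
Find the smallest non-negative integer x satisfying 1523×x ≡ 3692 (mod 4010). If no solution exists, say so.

gcd(1523, 4010) = 1, so a unique solution mod 4010 exists.
1523⁻¹ ≡ 3307 (mod 4010).
x ≡ 3307×3692 ≡ 3004 (mod 4010).

3004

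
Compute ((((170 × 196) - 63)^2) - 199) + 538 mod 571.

246

170 × 196 = 33320 ≡ 202 (mod 571)
202 - 63 = 139
(139)^2 ≡ 478 (mod 571)
478 - 199 = 279
279 + 538 = 817 ≡ 246 (mod 571)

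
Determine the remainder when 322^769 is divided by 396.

268

By square-and-multiply:
322^1 ≡ 322 (mod 396)
322^2 ≡ 322^2 = 103684 ≡ 328 (mod 396)
322^4 ≡ 328^2 = 107584 ≡ 268 (mod 396)
322^8 ≡ 268^2 = 71824 ≡ 148 (mod 396)
322^16 ≡ 148^2 = 21904 ≡ 124 (mod 396)
322^32 ≡ 124^2 = 15376 ≡ 328 (mod 396)
322^64 ≡ 328^2 = 107584 ≡ 268 (mod 396)
322^128 ≡ 268^2 = 71824 ≡ 148 (mod 396)
322^256 ≡ 148^2 = 21904 ≡ 124 (mod 396)
322^512 ≡ 124^2 = 15376 ≡ 328 (mod 396)
322^769 = 322^512 * 322^256 * 322^1 ≡ 328 * 124 * 322 (mod 396).
Accumulate the product:
328 * 124 = 40672 ≡ 280
280 * 322 = 90160 ≡ 268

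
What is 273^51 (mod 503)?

224

Compute successive squares:
273^1 ≡ 273 (mod 503)
273^2 ≡ 273^2 = 74529 ≡ 85 (mod 503)
273^4 ≡ 85^2 = 7225 ≡ 183 (mod 503)
273^8 ≡ 183^2 = 33489 ≡ 291 (mod 503)
273^16 ≡ 291^2 = 84681 ≡ 177 (mod 503)
273^32 ≡ 177^2 = 31329 ≡ 143 (mod 503)
273^51 = 273^32 × 273^16 × 273^2 × 273^1 ≡ 143 × 177 × 85 × 273 (mod 503).
Accumulate the product:
143 × 177 = 25311 ≡ 161
161 × 85 = 13685 ≡ 104
104 × 273 = 28392 ≡ 224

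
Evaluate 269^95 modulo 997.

269^1 ≡ 269 (mod 997)
269^2 ≡ 269^2 = 72361 ≡ 577 (mod 997)
269^4 ≡ 577^2 = 332929 ≡ 928 (mod 997)
269^8 ≡ 928^2 = 861184 ≡ 773 (mod 997)
269^16 ≡ 773^2 = 597529 ≡ 326 (mod 997)
269^32 ≡ 326^2 = 106276 ≡ 594 (mod 997)
269^64 ≡ 594^2 = 352836 ≡ 895 (mod 997)
269^95 = 269^64 × 269^16 × 269^8 × 269^4 × 269^2 × 269^1 ≡ 895 × 326 × 773 × 928 × 577 × 269 (mod 997).
Accumulate the product:
895 × 326 = 291770 ≡ 646
646 × 773 = 499358 ≡ 858
858 × 928 = 796224 ≡ 618
618 × 577 = 356586 ≡ 657
657 × 269 = 176733 ≡ 264

264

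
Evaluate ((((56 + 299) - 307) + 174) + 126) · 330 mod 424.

360

56 + 299 = 355
355 - 307 = 48
48 + 174 = 222
222 + 126 = 348
348 · 330 = 114840 ≡ 360 (mod 424)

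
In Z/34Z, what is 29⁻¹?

By the extended Euclidean algorithm:
34 = 1*29 + 5
29 = 5*5 + 4
5 = 1*4 + 1
4 = 4*1 + 0
gcd(29, 34) = 1, so the inverse exists.
Back-substitute for 1:
1 = 1*5 − 1*4
  = −1*29 + 6*5
  = 6*34 − 7*29
So 29⁻¹ ≡ −7 ≡ 27 (mod 34).

27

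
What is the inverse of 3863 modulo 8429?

3609

By the extended Euclidean algorithm:
8429 = 2×3863 + 703
3863 = 5×703 + 348
703 = 2×348 + 7
348 = 49×7 + 5
7 = 1×5 + 2
5 = 2×2 + 1
2 = 2×1 + 0
gcd(3863, 8429) = 1, so the inverse exists.
Bézout: 1 = −1654×8429 + 3609×3863.
So 3863⁻¹ ≡ 3609 (mod 8429).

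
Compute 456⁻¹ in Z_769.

By the extended Euclidean algorithm:
769 = 1*456 + 313
456 = 1*313 + 143
313 = 2*143 + 27
143 = 5*27 + 8
27 = 3*8 + 3
8 = 2*3 + 2
3 = 1*2 + 1
2 = 2*1 + 0
gcd(456, 769) = 1, so the inverse exists.
Back-substitute for 1:
1 = 1*3 − 1*2
  = −1*8 + 3*3
  = 3*27 − 10*8
  = −10*143 + 53*27
  = 53*313 − 116*143
  = −116*456 + 169*313
  = 169*769 − 285*456
So 456⁻¹ ≡ −285 ≡ 484 (mod 769).

484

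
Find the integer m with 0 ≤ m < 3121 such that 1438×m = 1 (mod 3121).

By the extended Euclidean algorithm:
3121 = 2*1438 + 245
1438 = 5*245 + 213
245 = 1*213 + 32
213 = 6*32 + 21
32 = 1*21 + 11
21 = 1*11 + 10
11 = 1*10 + 1
10 = 10*1 + 0
gcd(1438, 3121) = 1, so the inverse exists.
Bézout: 1 = 135*3121 − 293*1438.
So 1438⁻¹ ≡ −293 ≡ 2828 (mod 3121).

2828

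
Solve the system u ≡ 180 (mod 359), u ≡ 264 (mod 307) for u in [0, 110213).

102495

359⁻¹ mod 307: 359·124 ≡ 1 (mod 307), so 359⁻¹ ≡ 124.
u = 180 + 359·((264 − 180)·124 mod 307) = 180 + 359·285 = 102495.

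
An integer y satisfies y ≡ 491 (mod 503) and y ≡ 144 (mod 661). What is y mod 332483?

205715

503⁻¹ mod 661: 503×456 ≡ 1 (mod 661), so 503⁻¹ ≡ 456.
y = 491 + 503×((144 − 491)×456 mod 661) = 491 + 503×408 = 205715.
Check: 205715 mod 503 = 491, 205715 mod 661 = 144. ✓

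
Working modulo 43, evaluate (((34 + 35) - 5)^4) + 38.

34 + 35 = 69 ≡ 26 (mod 43)
26 - 5 = 21
(21)^4 ≡ 35 (mod 43)
35 + 38 = 73 ≡ 30 (mod 43)

30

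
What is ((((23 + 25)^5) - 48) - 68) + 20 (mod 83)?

14

23 + 25 = 48
(48)^5 ≡ 27 (mod 83)
27 - 48 = -21 ≡ 62 (mod 83)
62 - 68 = -6 ≡ 77 (mod 83)
77 + 20 = 97 ≡ 14 (mod 83)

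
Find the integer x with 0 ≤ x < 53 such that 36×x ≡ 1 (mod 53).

Run the extended Euclidean algorithm:
53 = 1·36 + 17
36 = 2·17 + 2
17 = 8·2 + 1
2 = 2·1 + 0
gcd(36, 53) = 1, so the inverse exists.
Bézout: 1 = 17·53 − 25·36.
So 36⁻¹ ≡ −25 ≡ 28 (mod 53).

28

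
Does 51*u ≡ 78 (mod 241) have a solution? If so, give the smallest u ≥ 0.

gcd(51, 241) = 1, so a unique solution mod 241 exists.
51⁻¹ ≡ 52 (mod 241).
u ≡ 52*78 ≡ 200 (mod 241).

200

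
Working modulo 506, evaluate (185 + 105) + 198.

488

185 + 105 = 290
290 + 198 = 488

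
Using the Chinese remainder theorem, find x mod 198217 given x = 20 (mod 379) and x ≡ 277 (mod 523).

179666

379⁻¹ mod 523: 379*69 ≡ 1 (mod 523), so 379⁻¹ ≡ 69.
x = 20 + 379*((277 − 20)*69 mod 523) = 20 + 379*474 = 179666.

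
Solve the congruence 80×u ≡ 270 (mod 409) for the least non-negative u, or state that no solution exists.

259

gcd(80, 409) = 1, so a unique solution mod 409 exists.
80⁻¹ ≡ 363 (mod 409).
u ≡ 363×270 ≡ 259 (mod 409).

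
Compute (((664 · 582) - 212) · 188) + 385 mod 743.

664 · 582 = 386448 ≡ 88 (mod 743)
88 - 212 = -124 ≡ 619 (mod 743)
619 · 188 = 116372 ≡ 464 (mod 743)
464 + 385 = 849 ≡ 106 (mod 743)

106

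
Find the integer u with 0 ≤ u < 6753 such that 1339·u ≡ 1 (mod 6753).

4075

Apply the Euclidean algorithm and back-substitute:
6753 = 5*1339 + 58
1339 = 23*58 + 5
58 = 11*5 + 3
5 = 1*3 + 2
3 = 1*2 + 1
2 = 2*1 + 0
gcd(1339, 6753) = 1, so the inverse exists.
Bézout: 1 = 531*6753 − 2678*1339.
So 1339⁻¹ ≡ −2678 ≡ 4075 (mod 6753).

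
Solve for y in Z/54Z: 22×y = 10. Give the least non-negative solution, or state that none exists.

gcd(22, 54) = 2, and 2 | 10, so solutions exist.
Divide through by 2: 11×y mod 27 = 5.
11⁻¹ ≡ 5 (mod 27).
y ≡ 5×5 ≡ 25 (mod 27).
The smallest non-negative solution is y = 25.

25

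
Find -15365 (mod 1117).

273

-15365 = -14*1117 + 273, so -15365 ≡ 273 (mod 1117).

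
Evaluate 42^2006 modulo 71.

43

Using repeated squaring:
42^1 ≡ 42 (mod 71)
42^2 ≡ 42^2 = 1764 ≡ 60 (mod 71)
42^4 ≡ 60^2 = 3600 ≡ 50 (mod 71)
42^8 ≡ 50^2 = 2500 ≡ 15 (mod 71)
42^16 ≡ 15^2 = 225 ≡ 12 (mod 71)
42^32 ≡ 12^2 = 144 ≡ 2 (mod 71)
42^64 ≡ 2^2 = 4 (mod 71)
42^128 ≡ 4^2 = 16 (mod 71)
42^256 ≡ 16^2 = 256 ≡ 43 (mod 71)
42^512 ≡ 43^2 = 1849 ≡ 3 (mod 71)
42^1024 ≡ 3^2 = 9 (mod 71)
42^2006 = 42^1024 · 42^512 · 42^256 · 42^128 · 42^64 · 42^16 · 42^4 · 42^2 ≡ 9 · 3 · 43 · 16 · 4 · 12 · 50 · 60 (mod 71).
Accumulate the product:
9 · 3 = 27
27 · 43 = 1161 ≡ 25
25 · 16 = 400 ≡ 45
45 · 4 = 180 ≡ 38
38 · 12 = 456 ≡ 30
30 · 50 = 1500 ≡ 9
9 · 60 = 540 ≡ 43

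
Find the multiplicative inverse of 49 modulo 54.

Apply the Euclidean algorithm and back-substitute:
54 = 1*49 + 5
49 = 9*5 + 4
5 = 1*4 + 1
4 = 4*1 + 0
gcd(49, 54) = 1, so the inverse exists.
Bézout: 1 = 10*54 − 11*49.
So 49⁻¹ ≡ −11 ≡ 43 (mod 54).

43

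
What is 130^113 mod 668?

124

113 in binary is 1110001, i.e. 113 = 64 + 32 + 16 + 1.
130^1 ≡ 130 (mod 668)
130^2 ≡ 130^2 = 16900 ≡ 200 (mod 668)
130^4 ≡ 200^2 = 40000 ≡ 588 (mod 668)
130^8 ≡ 588^2 = 345744 ≡ 388 (mod 668)
130^16 ≡ 388^2 = 150544 ≡ 244 (mod 668)
130^32 ≡ 244^2 = 59536 ≡ 84 (mod 668)
130^64 ≡ 84^2 = 7056 ≡ 376 (mod 668)
130^113 = 130^64 * 130^32 * 130^16 * 130^1 ≡ 376 * 84 * 244 * 130 (mod 668).
Accumulate the product:
376 * 84 = 31584 ≡ 188
188 * 244 = 45872 ≡ 448
448 * 130 = 58240 ≡ 124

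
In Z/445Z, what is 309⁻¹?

409

Run the extended Euclidean algorithm:
445 = 1·309 + 136
309 = 2·136 + 37
136 = 3·37 + 25
37 = 1·25 + 12
25 = 2·12 + 1
12 = 12·1 + 0
gcd(309, 445) = 1, so the inverse exists.
Bézout: 1 = 25·445 − 36·309.
So 309⁻¹ ≡ −36 ≡ 409 (mod 445).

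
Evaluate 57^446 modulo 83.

37

Compute successive squares:
446 in binary is 110111110, i.e. 446 = 256 + 128 + 32 + 16 + 8 + 4 + 2.
57^1 ≡ 57 (mod 83)
57^2 ≡ 57^2 = 3249 ≡ 12 (mod 83)
57^4 ≡ 12^2 = 144 ≡ 61 (mod 83)
57^8 ≡ 61^2 = 3721 ≡ 69 (mod 83)
57^16 ≡ 69^2 = 4761 ≡ 30 (mod 83)
57^32 ≡ 30^2 = 900 ≡ 70 (mod 83)
57^64 ≡ 70^2 = 4900 ≡ 3 (mod 83)
57^128 ≡ 3^2 = 9 (mod 83)
57^256 ≡ 9^2 = 81 (mod 83)
57^446 = 57^256 · 57^128 · 57^32 · 57^16 · 57^8 · 57^4 · 57^2 ≡ 81 · 9 · 70 · 30 · 69 · 61 · 12 (mod 83).
Accumulate the product:
81 · 9 = 729 ≡ 65
65 · 70 = 4550 ≡ 68
68 · 30 = 2040 ≡ 48
48 · 69 = 3312 ≡ 75
75 · 61 = 4575 ≡ 10
10 · 12 = 120 ≡ 37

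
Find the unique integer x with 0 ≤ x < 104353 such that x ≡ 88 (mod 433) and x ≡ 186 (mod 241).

433⁻¹ mod 241: 433×59 ≡ 1 (mod 241), so 433⁻¹ ≡ 59.
x = 88 + 433×((186 − 88)×59 mod 241) = 88 + 433×239 = 103575.

103575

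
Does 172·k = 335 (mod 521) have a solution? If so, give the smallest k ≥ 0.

320

gcd(172, 521) = 1, so a unique solution mod 521 exists.
172⁻¹ ≡ 312 (mod 521).
k ≡ 312·335 ≡ 320 (mod 521).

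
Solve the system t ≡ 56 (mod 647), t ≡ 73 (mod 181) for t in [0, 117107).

48581

647⁻¹ mod 181: 647·47 ≡ 1 (mod 181), so 647⁻¹ ≡ 47.
t = 56 + 647·((73 − 56)·47 mod 181) = 56 + 647·75 = 48581.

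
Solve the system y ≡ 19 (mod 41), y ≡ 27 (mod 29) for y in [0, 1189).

839

41⁻¹ mod 29: 41*17 ≡ 1 (mod 29), so 41⁻¹ ≡ 17.
y = 19 + 41*((27 − 19)*17 mod 29) = 19 + 41*20 = 839.
Check: 839 mod 41 = 19, 839 mod 29 = 27. ✓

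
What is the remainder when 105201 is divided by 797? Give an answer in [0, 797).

105201 = 131·797 + 794, so 105201 ≡ 794 (mod 797).

794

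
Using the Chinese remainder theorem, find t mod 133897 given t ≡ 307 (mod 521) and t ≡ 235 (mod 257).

109717

521⁻¹ mod 257: 521×147 ≡ 1 (mod 257), so 521⁻¹ ≡ 147.
t = 307 + 521×((235 − 307)×147 mod 257) = 307 + 521×210 = 109717.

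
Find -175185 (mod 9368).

2807

-175185 = -19×9368 + 2807, so -175185 ≡ 2807 (mod 9368).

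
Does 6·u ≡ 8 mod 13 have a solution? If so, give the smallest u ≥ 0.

gcd(6, 13) = 1, so a unique solution mod 13 exists.
6⁻¹ ≡ 11 (mod 13).
u ≡ 11·8 ≡ 10 (mod 13).

10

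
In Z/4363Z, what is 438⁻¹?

3337

By the extended Euclidean algorithm:
4363 = 9×438 + 421
438 = 1×421 + 17
421 = 24×17 + 13
17 = 1×13 + 4
13 = 3×4 + 1
4 = 4×1 + 0
gcd(438, 4363) = 1, so the inverse exists.
Back-substitute for 1:
1 = 1×13 − 3×4
  = −3×17 + 4×13
  = 4×421 − 99×17
  = −99×438 + 103×421
  = 103×4363 − 1026×438
So 438⁻¹ ≡ −1026 ≡ 3337 (mod 4363).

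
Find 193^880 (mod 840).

Compute successive squares:
880 in binary is 1101110000, i.e. 880 = 512 + 256 + 64 + 32 + 16.
193^1 ≡ 193 (mod 840)
193^2 ≡ 193^2 = 37249 ≡ 289 (mod 840)
193^4 ≡ 289^2 = 83521 ≡ 361 (mod 840)
193^8 ≡ 361^2 = 130321 ≡ 121 (mod 840)
193^16 ≡ 121^2 = 14641 ≡ 361 (mod 840)
193^32 ≡ 361^2 = 130321 ≡ 121 (mod 840)
193^64 ≡ 121^2 = 14641 ≡ 361 (mod 840)
193^128 ≡ 361^2 = 130321 ≡ 121 (mod 840)
193^256 ≡ 121^2 = 14641 ≡ 361 (mod 840)
193^512 ≡ 361^2 = 130321 ≡ 121 (mod 840)
193^880 = 193^512 · 193^256 · 193^64 · 193^32 · 193^16 ≡ 121 · 361 · 361 · 121 · 361 (mod 840).
Accumulate the product:
121 · 361 = 43681 ≡ 1
1 · 361 = 361
361 · 121 = 43681 ≡ 1
1 · 361 = 361

361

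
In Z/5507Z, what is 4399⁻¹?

1168

By the extended Euclidean algorithm:
5507 = 1*4399 + 1108
4399 = 3*1108 + 1075
1108 = 1*1075 + 33
1075 = 32*33 + 19
33 = 1*19 + 14
19 = 1*14 + 5
14 = 2*5 + 4
5 = 1*4 + 1
4 = 4*1 + 0
gcd(4399, 5507) = 1, so the inverse exists.
Bézout: 1 = −933*5507 + 1168*4399.
So 4399⁻¹ ≡ 1168 (mod 5507).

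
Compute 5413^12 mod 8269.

4358

By square-and-multiply:
12 in binary is 1100, i.e. 12 = 8 + 4.
5413^1 ≡ 5413 (mod 8269)
5413^2 ≡ 5413^2 = 29300569 ≡ 3502 (mod 8269)
5413^4 ≡ 3502^2 = 12264004 ≡ 1077 (mod 8269)
5413^8 ≡ 1077^2 = 1159929 ≡ 2269 (mod 8269)
5413^12 = 5413^8 * 5413^4 ≡ 2269 * 1077 (mod 8269).
2269 * 1077 = 2443713 ≡ 4358 (mod 8269).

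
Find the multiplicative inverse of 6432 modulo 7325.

By the extended Euclidean algorithm:
7325 = 1·6432 + 893
6432 = 7·893 + 181
893 = 4·181 + 169
181 = 1·169 + 12
169 = 14·12 + 1
12 = 12·1 + 0
gcd(6432, 7325) = 1, so the inverse exists.
Bézout: 1 = 533·7325 − 607·6432.
So 6432⁻¹ ≡ −607 ≡ 6718 (mod 7325).

6718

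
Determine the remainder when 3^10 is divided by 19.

Using repeated squaring:
3^1 ≡ 3 (mod 19)
3^2 ≡ 3^2 = 9 (mod 19)
3^4 ≡ 9^2 = 81 ≡ 5 (mod 19)
3^8 ≡ 5^2 = 25 ≡ 6 (mod 19)
3^10 = 3^8 * 3^2 ≡ 6 * 9 (mod 19).
6 * 9 = 54 ≡ 16 (mod 19).

16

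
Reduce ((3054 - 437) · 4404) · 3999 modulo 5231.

3054 - 437 = 2617
2617 · 4404 = 11525268 ≡ 1375 (mod 5231)
1375 · 3999 = 5498625 ≡ 844 (mod 5231)

844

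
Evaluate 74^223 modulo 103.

223 in binary is 11011111, i.e. 223 = 128 + 64 + 16 + 8 + 4 + 2 + 1.
74^1 ≡ 74 (mod 103)
74^2 ≡ 74^2 = 5476 ≡ 17 (mod 103)
74^4 ≡ 17^2 = 289 ≡ 83 (mod 103)
74^8 ≡ 83^2 = 6889 ≡ 91 (mod 103)
74^16 ≡ 91^2 = 8281 ≡ 41 (mod 103)
74^32 ≡ 41^2 = 1681 ≡ 33 (mod 103)
74^64 ≡ 33^2 = 1089 ≡ 59 (mod 103)
74^128 ≡ 59^2 = 3481 ≡ 82 (mod 103)
74^223 = 74^128 · 74^64 · 74^16 · 74^8 · 74^4 · 74^2 · 74^1 ≡ 82 · 59 · 41 · 91 · 83 · 17 · 74 (mod 103).
Accumulate the product:
82 · 59 = 4838 ≡ 100
100 · 41 = 4100 ≡ 83
83 · 91 = 7553 ≡ 34
34 · 83 = 2822 ≡ 41
41 · 17 = 697 ≡ 79
79 · 74 = 5846 ≡ 78

78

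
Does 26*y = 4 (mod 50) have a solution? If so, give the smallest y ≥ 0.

gcd(26, 50) = 2, and 2 | 4, so solutions exist.
Divide through by 2: 13*y ≡ 2 (mod 25).
13⁻¹ ≡ 2 (mod 25).
y ≡ 2*2 ≡ 4 (mod 25).
The smallest non-negative solution is y = 4.

4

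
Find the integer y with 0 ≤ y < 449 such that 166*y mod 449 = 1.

Apply the Euclidean algorithm and back-substitute:
449 = 2·166 + 117
166 = 1·117 + 49
117 = 2·49 + 19
49 = 2·19 + 11
19 = 1·11 + 8
11 = 1·8 + 3
8 = 2·3 + 2
3 = 1·2 + 1
2 = 2·1 + 0
gcd(166, 449) = 1, so the inverse exists.
Bézout: 1 = −61·449 + 165·166.
So 166⁻¹ ≡ 165 (mod 449).

165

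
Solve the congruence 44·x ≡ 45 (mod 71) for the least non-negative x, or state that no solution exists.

22

gcd(44, 71) = 1, so a unique solution mod 71 exists.
44⁻¹ ≡ 21 (mod 71).
x ≡ 21·45 ≡ 22 (mod 71).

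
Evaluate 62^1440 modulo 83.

3

62^1 ≡ 62 (mod 83)
62^2 ≡ 62^2 = 3844 ≡ 26 (mod 83)
62^4 ≡ 26^2 = 676 ≡ 12 (mod 83)
62^8 ≡ 12^2 = 144 ≡ 61 (mod 83)
62^16 ≡ 61^2 = 3721 ≡ 69 (mod 83)
62^32 ≡ 69^2 = 4761 ≡ 30 (mod 83)
62^64 ≡ 30^2 = 900 ≡ 70 (mod 83)
62^128 ≡ 70^2 = 4900 ≡ 3 (mod 83)
62^256 ≡ 3^2 = 9 (mod 83)
62^512 ≡ 9^2 = 81 (mod 83)
62^1024 ≡ 81^2 = 6561 ≡ 4 (mod 83)
62^1440 = 62^1024 · 62^256 · 62^128 · 62^32 ≡ 4 · 9 · 3 · 30 (mod 83).
Accumulate the product:
4 · 9 = 36
36 · 3 = 108 ≡ 25
25 · 30 = 750 ≡ 3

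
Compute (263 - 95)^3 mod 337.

263 - 95 = 168
(168)^3 ≡ 42 (mod 337)

42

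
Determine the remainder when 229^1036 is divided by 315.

121

Compute successive squares:
1036 in binary is 10000001100, i.e. 1036 = 1024 + 8 + 4.
229^1 ≡ 229 (mod 315)
229^2 ≡ 229^2 = 52441 ≡ 151 (mod 315)
229^4 ≡ 151^2 = 22801 ≡ 121 (mod 315)
229^8 ≡ 121^2 = 14641 ≡ 151 (mod 315)
229^16 ≡ 151^2 = 22801 ≡ 121 (mod 315)
229^32 ≡ 121^2 = 14641 ≡ 151 (mod 315)
229^64 ≡ 151^2 = 22801 ≡ 121 (mod 315)
229^128 ≡ 121^2 = 14641 ≡ 151 (mod 315)
229^256 ≡ 151^2 = 22801 ≡ 121 (mod 315)
229^512 ≡ 121^2 = 14641 ≡ 151 (mod 315)
229^1024 ≡ 151^2 = 22801 ≡ 121 (mod 315)
229^1036 = 229^1024 · 229^8 · 229^4 ≡ 121 · 151 · 121 (mod 315).
Accumulate the product:
121 · 151 = 18271 ≡ 1
1 · 121 = 121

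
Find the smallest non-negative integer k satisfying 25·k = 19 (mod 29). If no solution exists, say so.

17

gcd(25, 29) = 1, so a unique solution mod 29 exists.
25⁻¹ ≡ 7 (mod 29).
k ≡ 7·19 ≡ 17 (mod 29).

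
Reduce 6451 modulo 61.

6451 = 105*61 + 46, so 6451 ≡ 46 (mod 61).

46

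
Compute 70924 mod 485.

70924 = 146×485 + 114, so 70924 ≡ 114 (mod 485).

114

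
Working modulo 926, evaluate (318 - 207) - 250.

318 - 207 = 111
111 - 250 = -139 ≡ 787 (mod 926)

787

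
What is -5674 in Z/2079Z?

563

-5674 = -3·2079 + 563, so -5674 ≡ 563 (mod 2079).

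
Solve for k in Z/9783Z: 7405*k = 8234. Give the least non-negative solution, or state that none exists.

3551

gcd(7405, 9783) = 1, so a unique solution mod 9783 exists.
7405⁻¹ ≡ 1444 (mod 9783).
k ≡ 1444*8234 ≡ 3551 (mod 9783).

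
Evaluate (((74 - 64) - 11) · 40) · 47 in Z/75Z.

74 - 64 = 10
10 - 11 = -1 ≡ 74 (mod 75)
74 · 40 = 2960 ≡ 35 (mod 75)
35 · 47 = 1645 ≡ 70 (mod 75)

70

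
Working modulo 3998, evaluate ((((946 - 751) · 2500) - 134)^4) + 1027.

19

946 - 751 = 195
195 · 2500 = 487500 ≡ 3742 (mod 3998)
3742 - 134 = 3608
(3608)^4 ≡ 2990 (mod 3998)
2990 + 1027 = 4017 ≡ 19 (mod 3998)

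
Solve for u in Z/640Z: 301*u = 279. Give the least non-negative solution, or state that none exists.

gcd(301, 640) = 1, so a unique solution mod 640 exists.
301⁻¹ ≡ 421 (mod 640).
u ≡ 421*279 ≡ 339 (mod 640).

339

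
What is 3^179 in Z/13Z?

9

Compute successive squares:
3^1 ≡ 3 (mod 13)
3^2 ≡ 3^2 = 9 (mod 13)
3^4 ≡ 9^2 = 81 ≡ 3 (mod 13)
3^8 ≡ 3^2 = 9 (mod 13)
3^16 ≡ 9^2 = 81 ≡ 3 (mod 13)
3^32 ≡ 3^2 = 9 (mod 13)
3^64 ≡ 9^2 = 81 ≡ 3 (mod 13)
3^128 ≡ 3^2 = 9 (mod 13)
3^179 = 3^128 * 3^32 * 3^16 * 3^2 * 3^1 ≡ 9 * 9 * 3 * 9 * 3 (mod 13).
Accumulate the product:
9 * 9 = 81 ≡ 3
3 * 3 = 9
9 * 9 = 81 ≡ 3
3 * 3 = 9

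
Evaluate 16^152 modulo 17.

1

Using repeated squaring:
152 in binary is 10011000, i.e. 152 = 128 + 16 + 8.
16^1 ≡ 16 (mod 17)
16^2 ≡ 16^2 = 256 ≡ 1 (mod 17)
16^4 ≡ 1^2 = 1 (mod 17)
16^8 ≡ 1^2 = 1 (mod 17)
16^16 ≡ 1^2 = 1 (mod 17)
16^32 ≡ 1^2 = 1 (mod 17)
16^64 ≡ 1^2 = 1 (mod 17)
16^128 ≡ 1^2 = 1 (mod 17)
16^152 = 16^128 · 16^16 · 16^8 ≡ 1 · 1 · 1 (mod 17).
Accumulate the product:
1 · 1 = 1
1 · 1 = 1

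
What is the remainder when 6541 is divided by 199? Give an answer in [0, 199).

6541 = 32×199 + 173, so 6541 ≡ 173 (mod 199).

173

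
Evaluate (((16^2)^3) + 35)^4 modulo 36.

(16)^2 ≡ 4 (mod 36)
(4)^3 ≡ 28 (mod 36)
28 + 35 = 63 ≡ 27 (mod 36)
(27)^4 ≡ 9 (mod 36)

9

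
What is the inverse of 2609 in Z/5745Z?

5745 = 2*2609 + 527
2609 = 4*527 + 501
527 = 1*501 + 26
501 = 19*26 + 7
26 = 3*7 + 5
7 = 1*5 + 2
5 = 2*2 + 1
2 = 2*1 + 0
gcd(2609, 5745) = 1, so the inverse exists.
Bézout: 1 = 1104*5745 − 2431*2609.
So 2609⁻¹ ≡ −2431 ≡ 3314 (mod 5745).

3314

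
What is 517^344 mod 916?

641

517^1 ≡ 517 (mod 916)
517^2 ≡ 517^2 = 267289 ≡ 733 (mod 916)
517^4 ≡ 733^2 = 537289 ≡ 513 (mod 916)
517^8 ≡ 513^2 = 263169 ≡ 277 (mod 916)
517^16 ≡ 277^2 = 76729 ≡ 701 (mod 916)
517^32 ≡ 701^2 = 491401 ≡ 425 (mod 916)
517^64 ≡ 425^2 = 180625 ≡ 173 (mod 916)
517^128 ≡ 173^2 = 29929 ≡ 617 (mod 916)
517^256 ≡ 617^2 = 380689 ≡ 549 (mod 916)
517^344 = 517^256 × 517^64 × 517^16 × 517^8 ≡ 549 × 173 × 701 × 277 (mod 916).
Accumulate the product:
549 × 173 = 94977 ≡ 629
629 × 701 = 440929 ≡ 333
333 × 277 = 92241 ≡ 641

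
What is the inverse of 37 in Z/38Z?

By the extended Euclidean algorithm:
38 = 1·37 + 1
37 = 37·1 + 0
gcd(37, 38) = 1, so the inverse exists.
Back-substitute for 1:
1 = 1·38 − 1·37
So 37⁻¹ ≡ −1 ≡ 37 (mod 38).

37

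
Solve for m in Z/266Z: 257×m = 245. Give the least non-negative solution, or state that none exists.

91

gcd(257, 266) = 1, so a unique solution mod 266 exists.
257⁻¹ ≡ 59 (mod 266).
m ≡ 59×245 ≡ 91 (mod 266).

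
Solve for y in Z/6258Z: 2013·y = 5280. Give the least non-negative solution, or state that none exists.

242

gcd(2013, 6258) = 3, and 3 | 5280, so solutions exist.
Divide through by 3: 671·y = 1760 (mod 2086).
671⁻¹ ≡ 1343 (mod 2086).
y ≡ 1343·1760 ≡ 242 (mod 2086).
The smallest non-negative solution is y = 242.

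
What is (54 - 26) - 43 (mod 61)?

46

54 - 26 = 28
28 - 43 = -15 ≡ 46 (mod 61)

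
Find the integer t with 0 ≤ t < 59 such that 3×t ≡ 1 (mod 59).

59 = 19*3 + 2
3 = 1*2 + 1
2 = 2*1 + 0
gcd(3, 59) = 1, so the inverse exists.
Back-substitute for 1:
1 = 1*3 − 1*2
  = −1*59 + 20*3
So 3⁻¹ ≡ 20 (mod 59).

20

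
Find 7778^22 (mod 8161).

22 in binary is 10110, i.e. 22 = 16 + 4 + 2.
7778^1 ≡ 7778 (mod 8161)
7778^2 ≡ 7778^2 = 60497284 ≡ 7952 (mod 8161)
7778^4 ≡ 7952^2 = 63234304 ≡ 2876 (mod 8161)
7778^8 ≡ 2876^2 = 8271376 ≡ 4283 (mod 8161)
7778^16 ≡ 4283^2 = 18344089 ≡ 6322 (mod 8161)
7778^22 = 7778^16 · 7778^4 · 7778^2 ≡ 6322 · 2876 · 7952 (mod 8161).
Accumulate the product:
6322 · 2876 = 18182072 ≡ 7525
7525 · 7952 = 59838800 ≡ 2348

2348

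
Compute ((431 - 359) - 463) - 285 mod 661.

646

431 - 359 = 72
72 - 463 = -391 ≡ 270 (mod 661)
270 - 285 = -15 ≡ 646 (mod 661)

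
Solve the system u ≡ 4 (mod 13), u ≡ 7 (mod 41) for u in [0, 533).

212

13⁻¹ mod 41: 13·19 ≡ 1 (mod 41), so 13⁻¹ ≡ 19.
u = 4 + 13·((7 − 4)·19 mod 41) = 4 + 13·16 = 212.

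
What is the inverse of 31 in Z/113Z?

62

Run the extended Euclidean algorithm:
113 = 3×31 + 20
31 = 1×20 + 11
20 = 1×11 + 9
11 = 1×9 + 2
9 = 4×2 + 1
2 = 2×1 + 0
gcd(31, 113) = 1, so the inverse exists.
Bézout: 1 = 14×113 − 51×31.
So 31⁻¹ ≡ −51 ≡ 62 (mod 113).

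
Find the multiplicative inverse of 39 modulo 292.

15

292 = 7·39 + 19
39 = 2·19 + 1
19 = 19·1 + 0
gcd(39, 292) = 1, so the inverse exists.
Bézout: 1 = −2·292 + 15·39.
So 39⁻¹ ≡ 15 (mod 292).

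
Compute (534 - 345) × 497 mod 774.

279

534 - 345 = 189
189 × 497 = 93933 ≡ 279 (mod 774)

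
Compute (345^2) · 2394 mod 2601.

1098

(345)^2 ≡ 1980 (mod 2601)
1980 · 2394 = 4740120 ≡ 1098 (mod 2601)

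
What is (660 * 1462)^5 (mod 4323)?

3861

660 * 1462 = 964920 ≡ 891 (mod 4323)
(891)^5 ≡ 3861 (mod 4323)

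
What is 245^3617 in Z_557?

346

Using repeated squaring:
3617 in binary is 111000100001, i.e. 3617 = 2048 + 1024 + 512 + 32 + 1.
245^1 ≡ 245 (mod 557)
245^2 ≡ 245^2 = 60025 ≡ 426 (mod 557)
245^4 ≡ 426^2 = 181476 ≡ 451 (mod 557)
245^8 ≡ 451^2 = 203401 ≡ 96 (mod 557)
245^16 ≡ 96^2 = 9216 ≡ 304 (mod 557)
245^32 ≡ 304^2 = 92416 ≡ 511 (mod 557)
245^64 ≡ 511^2 = 261121 ≡ 445 (mod 557)
245^128 ≡ 445^2 = 198025 ≡ 290 (mod 557)
245^256 ≡ 290^2 = 84100 ≡ 550 (mod 557)
245^512 ≡ 550^2 = 302500 ≡ 49 (mod 557)
245^1024 ≡ 49^2 = 2401 ≡ 173 (mod 557)
245^2048 ≡ 173^2 = 29929 ≡ 408 (mod 557)
245^3617 = 245^2048 * 245^1024 * 245^512 * 245^32 * 245^1 ≡ 408 * 173 * 49 * 511 * 245 (mod 557).
Accumulate the product:
408 * 173 = 70584 ≡ 402
402 * 49 = 19698 ≡ 203
203 * 511 = 103733 ≡ 131
131 * 245 = 32095 ≡ 346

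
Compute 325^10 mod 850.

225

Using repeated squaring:
325^1 ≡ 325 (mod 850)
325^2 ≡ 325^2 = 105625 ≡ 225 (mod 850)
325^4 ≡ 225^2 = 50625 ≡ 475 (mod 850)
325^8 ≡ 475^2 = 225625 ≡ 375 (mod 850)
325^10 = 325^8 × 325^2 ≡ 375 × 225 (mod 850).
375 × 225 = 84375 ≡ 225 (mod 850).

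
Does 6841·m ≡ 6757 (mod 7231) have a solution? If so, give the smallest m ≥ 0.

6231

gcd(6841, 7231) = 1, so a unique solution mod 7231 exists.
6841⁻¹ ≡ 1131 (mod 7231).
m ≡ 1131·6757 ≡ 6231 (mod 7231).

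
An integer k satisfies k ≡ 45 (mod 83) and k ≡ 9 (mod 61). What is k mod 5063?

83⁻¹ mod 61: 83·25 ≡ 1 (mod 61), so 83⁻¹ ≡ 25.
k = 45 + 83·((9 − 45)·25 mod 61) = 45 + 83·15 = 1290.
Check: 1290 mod 83 = 45, 1290 mod 61 = 9. ✓

1290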